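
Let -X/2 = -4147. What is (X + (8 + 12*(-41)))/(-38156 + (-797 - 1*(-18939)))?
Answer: -3905/10007 ≈ -0.39023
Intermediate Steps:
X = 8294 (X = -2*(-4147) = 8294)
(X + (8 + 12*(-41)))/(-38156 + (-797 - 1*(-18939))) = (8294 + (8 + 12*(-41)))/(-38156 + (-797 - 1*(-18939))) = (8294 + (8 - 492))/(-38156 + (-797 + 18939)) = (8294 - 484)/(-38156 + 18142) = 7810/(-20014) = 7810*(-1/20014) = -3905/10007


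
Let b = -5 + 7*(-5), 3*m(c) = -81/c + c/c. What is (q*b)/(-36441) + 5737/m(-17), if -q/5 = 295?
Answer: 10656380867/3571218 ≈ 2984.0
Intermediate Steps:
q = -1475 (q = -5*295 = -1475)
m(c) = ⅓ - 27/c (m(c) = (-81/c + c/c)/3 = (-81/c + 1)/3 = (1 - 81/c)/3 = ⅓ - 27/c)
b = -40 (b = -5 - 35 = -40)
(q*b)/(-36441) + 5737/m(-17) = -1475*(-40)/(-36441) + 5737/(((⅓)*(-81 - 17)/(-17))) = 59000*(-1/36441) + 5737/(((⅓)*(-1/17)*(-98))) = -59000/36441 + 5737/(98/51) = -59000/36441 + 5737*(51/98) = -59000/36441 + 292587/98 = 10656380867/3571218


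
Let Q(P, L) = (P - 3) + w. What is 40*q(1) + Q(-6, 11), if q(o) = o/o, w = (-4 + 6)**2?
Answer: 35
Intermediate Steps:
w = 4 (w = 2**2 = 4)
q(o) = 1
Q(P, L) = 1 + P (Q(P, L) = (P - 3) + 4 = (-3 + P) + 4 = 1 + P)
40*q(1) + Q(-6, 11) = 40*1 + (1 - 6) = 40 - 5 = 35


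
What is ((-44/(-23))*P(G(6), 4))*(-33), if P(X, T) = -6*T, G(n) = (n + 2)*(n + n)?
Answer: 34848/23 ≈ 1515.1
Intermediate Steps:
G(n) = 2*n*(2 + n) (G(n) = (2 + n)*(2*n) = 2*n*(2 + n))
((-44/(-23))*P(G(6), 4))*(-33) = ((-44/(-23))*(-6*4))*(-33) = (-44*(-1/23)*(-24))*(-33) = ((44/23)*(-24))*(-33) = -1056/23*(-33) = 34848/23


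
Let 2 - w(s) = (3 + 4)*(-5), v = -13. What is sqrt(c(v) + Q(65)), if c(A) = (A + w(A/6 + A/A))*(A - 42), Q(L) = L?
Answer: I*sqrt(1255) ≈ 35.426*I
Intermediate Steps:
w(s) = 37 (w(s) = 2 - (3 + 4)*(-5) = 2 - 7*(-5) = 2 - 1*(-35) = 2 + 35 = 37)
c(A) = (-42 + A)*(37 + A) (c(A) = (A + 37)*(A - 42) = (37 + A)*(-42 + A) = (-42 + A)*(37 + A))
sqrt(c(v) + Q(65)) = sqrt((-1554 + (-13)**2 - 5*(-13)) + 65) = sqrt((-1554 + 169 + 65) + 65) = sqrt(-1320 + 65) = sqrt(-1255) = I*sqrt(1255)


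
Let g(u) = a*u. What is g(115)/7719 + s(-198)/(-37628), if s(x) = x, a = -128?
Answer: -276177899/145225266 ≈ -1.9017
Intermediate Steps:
g(u) = -128*u
g(115)/7719 + s(-198)/(-37628) = -128*115/7719 - 198/(-37628) = -14720*1/7719 - 198*(-1/37628) = -14720/7719 + 99/18814 = -276177899/145225266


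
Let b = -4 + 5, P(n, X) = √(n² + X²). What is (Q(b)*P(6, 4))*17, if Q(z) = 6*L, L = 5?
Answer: 1020*√13 ≈ 3677.7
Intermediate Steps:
P(n, X) = √(X² + n²)
b = 1
Q(z) = 30 (Q(z) = 6*5 = 30)
(Q(b)*P(6, 4))*17 = (30*√(4² + 6²))*17 = (30*√(16 + 36))*17 = (30*√52)*17 = (30*(2*√13))*17 = (60*√13)*17 = 1020*√13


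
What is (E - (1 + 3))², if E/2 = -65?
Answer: 17956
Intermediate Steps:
E = -130 (E = 2*(-65) = -130)
(E - (1 + 3))² = (-130 - (1 + 3))² = (-130 - 1*4)² = (-130 - 4)² = (-134)² = 17956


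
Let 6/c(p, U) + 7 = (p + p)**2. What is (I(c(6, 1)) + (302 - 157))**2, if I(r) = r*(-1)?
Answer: 394379881/18769 ≈ 21012.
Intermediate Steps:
c(p, U) = 6/(-7 + 4*p**2) (c(p, U) = 6/(-7 + (p + p)**2) = 6/(-7 + (2*p)**2) = 6/(-7 + 4*p**2))
I(r) = -r
(I(c(6, 1)) + (302 - 157))**2 = (-6/(-7 + 4*6**2) + (302 - 157))**2 = (-6/(-7 + 4*36) + 145)**2 = (-6/(-7 + 144) + 145)**2 = (-6/137 + 145)**2 = (19859/137)**2 = 394379881/18769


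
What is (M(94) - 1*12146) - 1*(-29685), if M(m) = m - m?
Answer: 17539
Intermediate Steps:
M(m) = 0
(M(94) - 1*12146) - 1*(-29685) = (0 - 1*12146) - 1*(-29685) = (0 - 12146) + 29685 = -12146 + 29685 = 17539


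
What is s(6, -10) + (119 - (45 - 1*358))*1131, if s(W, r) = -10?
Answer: 488582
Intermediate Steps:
s(6, -10) + (119 - (45 - 1*358))*1131 = -10 + (119 - (45 - 1*358))*1131 = -10 + (119 - (45 - 358))*1131 = -10 + (119 - 1*(-313))*1131 = -10 + (119 + 313)*1131 = -10 + 432*1131 = -10 + 488592 = 488582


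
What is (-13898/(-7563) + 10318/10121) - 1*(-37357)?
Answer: 2859714856603/76545123 ≈ 37360.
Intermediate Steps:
(-13898/(-7563) + 10318/10121) - 1*(-37357) = (-13898*(-1/7563) + 10318*(1/10121)) + 37357 = (13898/7563 + 10318/10121) + 37357 = 218696692/76545123 + 37357 = 2859714856603/76545123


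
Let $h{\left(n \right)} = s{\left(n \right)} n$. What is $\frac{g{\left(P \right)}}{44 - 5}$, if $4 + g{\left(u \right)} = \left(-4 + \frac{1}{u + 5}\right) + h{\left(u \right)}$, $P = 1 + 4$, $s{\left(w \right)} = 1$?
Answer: $- \frac{29}{390} \approx -0.074359$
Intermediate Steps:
$P = 5$
$h{\left(n \right)} = n$ ($h{\left(n \right)} = 1 n = n$)
$g{\left(u \right)} = -8 + u + \frac{1}{5 + u}$ ($g{\left(u \right)} = -4 - \left(4 - u - \frac{1}{u + 5}\right) = -4 - \left(4 - u - \frac{1}{5 + u}\right) = -4 + \left(-4 + u + \frac{1}{5 + u}\right) = -8 + u + \frac{1}{5 + u}$)
$\frac{g{\left(P \right)}}{44 - 5} = \frac{\frac{1}{5 + 5} \left(-39 + 5^{2} - 15\right)}{44 - 5} = \frac{\frac{1}{10} \left(-39 + 25 - 15\right)}{39} = \frac{1}{10} \left(-29\right) \frac{1}{39} = \left(- \frac{29}{10}\right) \frac{1}{39} = - \frac{29}{390}$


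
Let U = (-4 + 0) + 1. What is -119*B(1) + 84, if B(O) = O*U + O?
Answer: 322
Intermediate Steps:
U = -3 (U = -4 + 1 = -3)
B(O) = -2*O (B(O) = O*(-3) + O = -3*O + O = -2*O)
-119*B(1) + 84 = -(-238) + 84 = -119*(-2) + 84 = 238 + 84 = 322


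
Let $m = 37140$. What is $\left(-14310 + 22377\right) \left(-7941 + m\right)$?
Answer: $235548333$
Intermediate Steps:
$\left(-14310 + 22377\right) \left(-7941 + m\right) = \left(-14310 + 22377\right) \left(-7941 + 37140\right) = 8067 \cdot 29199 = 235548333$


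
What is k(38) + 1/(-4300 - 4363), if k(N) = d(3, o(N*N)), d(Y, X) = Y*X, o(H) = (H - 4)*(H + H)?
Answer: 108080974079/8663 ≈ 1.2476e+7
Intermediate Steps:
o(H) = 2*H*(-4 + H) (o(H) = (-4 + H)*(2*H) = 2*H*(-4 + H))
d(Y, X) = X*Y
k(N) = 6*N**2*(-4 + N**2) (k(N) = (2*(N*N)*(-4 + N*N))*3 = (2*N**2*(-4 + N**2))*3 = 6*N**2*(-4 + N**2))
k(38) + 1/(-4300 - 4363) = 6*38**2*(-4 + 38**2) + 1/(-4300 - 4363) = 6*1444*(-4 + 1444) + 1/(-8663) = 6*1444*1440 - 1/8663 = 12476160 - 1/8663 = 108080974079/8663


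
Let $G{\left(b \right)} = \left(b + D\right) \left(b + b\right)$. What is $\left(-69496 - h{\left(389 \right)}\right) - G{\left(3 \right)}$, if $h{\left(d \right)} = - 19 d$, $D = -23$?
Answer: $-61985$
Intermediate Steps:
$G{\left(b \right)} = 2 b \left(-23 + b\right)$ ($G{\left(b \right)} = \left(b - 23\right) \left(b + b\right) = \left(-23 + b\right) 2 b = 2 b \left(-23 + b\right)$)
$\left(-69496 - h{\left(389 \right)}\right) - G{\left(3 \right)} = \left(-69496 - \left(-19\right) 389\right) - 2 \cdot 3 \left(-23 + 3\right) = \left(-69496 - -7391\right) - 2 \cdot 3 \left(-20\right) = \left(-69496 + 7391\right) - -120 = -62105 + 120 = -61985$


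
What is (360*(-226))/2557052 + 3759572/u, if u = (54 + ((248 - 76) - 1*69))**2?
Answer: 2402853914776/15757193687 ≈ 152.49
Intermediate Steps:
u = 24649 (u = (54 + (172 - 69))**2 = (54 + 103)**2 = 157**2 = 24649)
(360*(-226))/2557052 + 3759572/u = (360*(-226))/2557052 + 3759572/24649 = -81360*1/2557052 + 3759572*(1/24649) = -20340/639263 + 3759572/24649 = 2402853914776/15757193687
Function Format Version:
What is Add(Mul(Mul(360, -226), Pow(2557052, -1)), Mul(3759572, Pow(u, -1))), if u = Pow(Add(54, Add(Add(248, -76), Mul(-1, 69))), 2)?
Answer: Rational(2402853914776, 15757193687) ≈ 152.49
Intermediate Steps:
u = 24649 (u = Pow(Add(54, Add(172, -69)), 2) = Pow(Add(54, 103), 2) = Pow(157, 2) = 24649)
Add(Mul(Mul(360, -226), Pow(2557052, -1)), Mul(3759572, Pow(u, -1))) = Add(Mul(Mul(360, -226), Pow(2557052, -1)), Mul(3759572, Pow(24649, -1))) = Add(Mul(-81360, Rational(1, 2557052)), Mul(3759572, Rational(1, 24649))) = Add(Rational(-20340, 639263), Rational(3759572, 24649)) = Rational(2402853914776, 15757193687)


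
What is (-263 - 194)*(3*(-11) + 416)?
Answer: -175031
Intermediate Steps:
(-263 - 194)*(3*(-11) + 416) = -457*(-33 + 416) = -457*383 = -175031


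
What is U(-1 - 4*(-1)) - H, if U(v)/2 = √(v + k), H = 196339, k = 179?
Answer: -196339 + 2*√182 ≈ -1.9631e+5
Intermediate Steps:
U(v) = 2*√(179 + v) (U(v) = 2*√(v + 179) = 2*√(179 + v))
U(-1 - 4*(-1)) - H = 2*√(179 + (-1 - 4*(-1))) - 1*196339 = 2*√(179 + (-1 + 4)) - 196339 = 2*√(179 + 3) - 196339 = 2*√182 - 196339 = -196339 + 2*√182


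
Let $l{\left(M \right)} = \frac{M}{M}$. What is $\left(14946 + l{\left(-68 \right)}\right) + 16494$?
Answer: $31441$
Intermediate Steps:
$l{\left(M \right)} = 1$
$\left(14946 + l{\left(-68 \right)}\right) + 16494 = \left(14946 + 1\right) + 16494 = 14947 + 16494 = 31441$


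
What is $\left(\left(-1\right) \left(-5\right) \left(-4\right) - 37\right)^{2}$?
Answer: $3249$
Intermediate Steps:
$\left(\left(-1\right) \left(-5\right) \left(-4\right) - 37\right)^{2} = \left(5 \left(-4\right) - 37\right)^{2} = \left(-20 - 37\right)^{2} = \left(-57\right)^{2} = 3249$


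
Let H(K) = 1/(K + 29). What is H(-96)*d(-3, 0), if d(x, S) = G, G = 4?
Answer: -4/67 ≈ -0.059702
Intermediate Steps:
d(x, S) = 4
H(K) = 1/(29 + K)
H(-96)*d(-3, 0) = 4/(29 - 96) = 4/(-67) = -1/67*4 = -4/67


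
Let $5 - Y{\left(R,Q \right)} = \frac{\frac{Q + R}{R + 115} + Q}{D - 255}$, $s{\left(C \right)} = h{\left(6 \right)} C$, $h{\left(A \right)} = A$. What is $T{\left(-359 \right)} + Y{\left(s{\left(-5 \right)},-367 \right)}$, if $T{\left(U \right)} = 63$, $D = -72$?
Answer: $\frac{1858468}{27795} \approx 66.863$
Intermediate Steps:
$s{\left(C \right)} = 6 C$
$Y{\left(R,Q \right)} = 5 + \frac{Q}{327} + \frac{Q + R}{327 \left(115 + R\right)}$ ($Y{\left(R,Q \right)} = 5 - \frac{\frac{Q + R}{R + 115} + Q}{-72 - 255} = 5 - \frac{\frac{Q + R}{115 + R} + Q}{-327} = 5 - \left(\frac{Q + R}{115 + R} + Q\right) \left(- \frac{1}{327}\right) = 5 - \left(Q + \frac{Q + R}{115 + R}\right) \left(- \frac{1}{327}\right) = 5 - \left(- \frac{Q}{327} - \frac{Q + R}{327 \left(115 + R\right)}\right) = 5 + \left(\frac{Q}{327} + \frac{Q + R}{327 \left(115 + R\right)}\right) = 5 + \frac{Q}{327} + \frac{Q + R}{327 \left(115 + R\right)}$)
$T{\left(-359 \right)} + Y{\left(s{\left(-5 \right)},-367 \right)} = 63 + \frac{188025 + 116 \left(-367\right) + 1636 \cdot 6 \left(-5\right) - 367 \cdot 6 \left(-5\right)}{327 \left(115 + 6 \left(-5\right)\right)} = 63 + \frac{188025 - 42572 + 1636 \left(-30\right) - -11010}{327 \left(115 - 30\right)} = 63 + \frac{188025 - 42572 - 49080 + 11010}{327 \cdot 85} = 63 + \frac{1}{327} \cdot \frac{1}{85} \cdot 107383 = 63 + \frac{107383}{27795} = \frac{1858468}{27795}$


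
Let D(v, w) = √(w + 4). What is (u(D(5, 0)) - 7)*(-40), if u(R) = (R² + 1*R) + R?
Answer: -40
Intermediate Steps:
D(v, w) = √(4 + w)
u(R) = R² + 2*R (u(R) = (R² + R) + R = (R + R²) + R = R² + 2*R)
(u(D(5, 0)) - 7)*(-40) = (√(4 + 0)*(2 + √(4 + 0)) - 7)*(-40) = (√4*(2 + √4) - 7)*(-40) = (2*(2 + 2) - 7)*(-40) = (2*4 - 7)*(-40) = (8 - 7)*(-40) = 1*(-40) = -40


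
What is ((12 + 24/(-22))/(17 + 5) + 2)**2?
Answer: 91204/14641 ≈ 6.2294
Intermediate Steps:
((12 + 24/(-22))/(17 + 5) + 2)**2 = ((12 + 24*(-1/22))/22 + 2)**2 = ((12 - 12/11)*(1/22) + 2)**2 = ((120/11)*(1/22) + 2)**2 = (60/121 + 2)**2 = (302/121)**2 = 91204/14641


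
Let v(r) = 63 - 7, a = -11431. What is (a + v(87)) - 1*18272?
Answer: -29647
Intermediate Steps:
v(r) = 56
(a + v(87)) - 1*18272 = (-11431 + 56) - 1*18272 = -11375 - 18272 = -29647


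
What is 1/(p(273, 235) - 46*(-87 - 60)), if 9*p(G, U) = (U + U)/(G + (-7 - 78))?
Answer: 18/121721 ≈ 0.00014788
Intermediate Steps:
p(G, U) = 2*U/(9*(-85 + G)) (p(G, U) = ((U + U)/(G + (-7 - 78)))/9 = ((2*U)/(G - 85))/9 = ((2*U)/(-85 + G))/9 = (2*U/(-85 + G))/9 = 2*U/(9*(-85 + G)))
1/(p(273, 235) - 46*(-87 - 60)) = 1/((2/9)*235/(-85 + 273) - 46*(-87 - 60)) = 1/((2/9)*235/188 - 46*(-147)) = 1/((2/9)*235*(1/188) + 6762) = 1/(5/18 + 6762) = 1/(121721/18) = 18/121721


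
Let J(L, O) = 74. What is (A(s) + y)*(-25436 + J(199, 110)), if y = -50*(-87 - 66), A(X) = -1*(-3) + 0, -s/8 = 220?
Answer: -194095386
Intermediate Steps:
s = -1760 (s = -8*220 = -1760)
A(X) = 3 (A(X) = 3 + 0 = 3)
y = 7650 (y = -50*(-153) = 7650)
(A(s) + y)*(-25436 + J(199, 110)) = (3 + 7650)*(-25436 + 74) = 7653*(-25362) = -194095386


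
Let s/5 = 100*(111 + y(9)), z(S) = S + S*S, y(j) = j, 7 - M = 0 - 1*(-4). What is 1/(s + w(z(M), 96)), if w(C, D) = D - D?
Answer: 1/60000 ≈ 1.6667e-5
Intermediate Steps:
M = 3 (M = 7 - (0 - 1*(-4)) = 7 - (0 + 4) = 7 - 1*4 = 7 - 4 = 3)
z(S) = S + S²
s = 60000 (s = 5*(100*(111 + 9)) = 5*(100*120) = 5*12000 = 60000)
w(C, D) = 0
1/(s + w(z(M), 96)) = 1/(60000 + 0) = 1/60000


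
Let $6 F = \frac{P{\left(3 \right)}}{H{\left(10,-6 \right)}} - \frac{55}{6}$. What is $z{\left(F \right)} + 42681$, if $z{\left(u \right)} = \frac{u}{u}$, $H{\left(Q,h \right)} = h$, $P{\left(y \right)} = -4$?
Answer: $42682$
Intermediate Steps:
$F = - \frac{17}{12}$ ($F = \frac{- \frac{4}{-6} - \frac{55}{6}}{6} = \frac{\left(-4\right) \left(- \frac{1}{6}\right) - \frac{55}{6}}{6} = \frac{\frac{2}{3} - \frac{55}{6}}{6} = \frac{1}{6} \left(- \frac{17}{2}\right) = - \frac{17}{12} \approx -1.4167$)
$z{\left(u \right)} = 1$
$z{\left(F \right)} + 42681 = 1 + 42681 = 42682$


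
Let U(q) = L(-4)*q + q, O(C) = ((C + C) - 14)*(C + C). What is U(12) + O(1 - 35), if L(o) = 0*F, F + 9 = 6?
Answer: 5588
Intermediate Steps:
F = -3 (F = -9 + 6 = -3)
L(o) = 0 (L(o) = 0*(-3) = 0)
O(C) = 2*C*(-14 + 2*C) (O(C) = (2*C - 14)*(2*C) = (-14 + 2*C)*(2*C) = 2*C*(-14 + 2*C))
U(q) = q (U(q) = 0*q + q = 0 + q = q)
U(12) + O(1 - 35) = 12 + 4*(1 - 35)*(-7 + (1 - 35)) = 12 + 4*(-34)*(-7 - 34) = 12 + 4*(-34)*(-41) = 12 + 5576 = 5588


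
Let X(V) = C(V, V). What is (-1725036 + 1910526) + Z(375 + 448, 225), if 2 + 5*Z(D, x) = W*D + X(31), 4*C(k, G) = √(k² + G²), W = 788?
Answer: 1575972/5 + 31*√2/20 ≈ 3.1520e+5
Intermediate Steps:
C(k, G) = √(G² + k²)/4 (C(k, G) = √(k² + G²)/4 = √(G² + k²)/4)
X(V) = √2*√(V²)/4 (X(V) = √(V² + V²)/4 = √(2*V²)/4 = (√2*√(V²))/4 = √2*√(V²)/4)
Z(D, x) = -⅖ + 31*√2/20 + 788*D/5 (Z(D, x) = -⅖ + (788*D + √2*√(31²)/4)/5 = -⅖ + (788*D + √2*√961/4)/5 = -⅖ + (788*D + (¼)*√2*31)/5 = -⅖ + (788*D + 31*√2/4)/5 = -⅖ + (31*√2/20 + 788*D/5) = -⅖ + 31*√2/20 + 788*D/5)
(-1725036 + 1910526) + Z(375 + 448, 225) = (-1725036 + 1910526) + (-⅖ + 31*√2/20 + 788*(375 + 448)/5) = 185490 + (-⅖ + 31*√2/20 + (788/5)*823) = 185490 + (-⅖ + 31*√2/20 + 648524/5) = 185490 + (648522/5 + 31*√2/20) = 1575972/5 + 31*√2/20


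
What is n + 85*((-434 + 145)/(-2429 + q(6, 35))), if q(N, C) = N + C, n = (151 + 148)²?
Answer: 213514153/2388 ≈ 89411.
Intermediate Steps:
n = 89401 (n = 299² = 89401)
q(N, C) = C + N
n + 85*((-434 + 145)/(-2429 + q(6, 35))) = 89401 + 85*((-434 + 145)/(-2429 + (35 + 6))) = 89401 + 85*(-289/(-2429 + 41)) = 89401 + 85*(-289/(-2388)) = 89401 + 85*(-289*(-1/2388)) = 89401 + 85*(289/2388) = 89401 + 24565/2388 = 213514153/2388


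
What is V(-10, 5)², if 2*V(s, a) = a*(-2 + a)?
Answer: 225/4 ≈ 56.250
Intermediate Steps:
V(s, a) = a*(-2 + a)/2 (V(s, a) = (a*(-2 + a))/2 = a*(-2 + a)/2)
V(-10, 5)² = ((½)*5*(-2 + 5))² = ((½)*5*3)² = (15/2)² = 225/4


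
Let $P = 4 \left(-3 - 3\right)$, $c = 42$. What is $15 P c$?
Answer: $-15120$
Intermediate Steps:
$P = -24$ ($P = 4 \left(-6\right) = -24$)
$15 P c = 15 \left(-24\right) 42 = \left(-360\right) 42 = -15120$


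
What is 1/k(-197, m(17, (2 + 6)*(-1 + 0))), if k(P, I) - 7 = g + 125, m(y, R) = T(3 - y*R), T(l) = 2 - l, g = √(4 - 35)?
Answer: 132/17455 - I*√31/17455 ≈ 0.0075623 - 0.00031898*I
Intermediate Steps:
g = I*√31 (g = √(-31) = I*√31 ≈ 5.5678*I)
m(y, R) = -1 + R*y (m(y, R) = 2 - (3 - y*R) = 2 - (3 - R*y) = 2 + (-3 + R*y) = -1 + R*y)
k(P, I) = 132 + I*√31 (k(P, I) = 7 + (I*√31 + 125) = 7 + (125 + I*√31) = 132 + I*√31)
1/k(-197, m(17, (2 + 6)*(-1 + 0))) = 1/(132 + I*√31)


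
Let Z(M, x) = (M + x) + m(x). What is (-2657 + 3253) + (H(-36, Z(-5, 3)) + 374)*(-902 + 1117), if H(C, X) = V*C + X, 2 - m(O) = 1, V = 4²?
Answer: -43049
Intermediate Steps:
V = 16
m(O) = 1 (m(O) = 2 - 1*1 = 2 - 1 = 1)
Z(M, x) = 1 + M + x (Z(M, x) = (M + x) + 1 = 1 + M + x)
H(C, X) = X + 16*C (H(C, X) = 16*C + X = X + 16*C)
(-2657 + 3253) + (H(-36, Z(-5, 3)) + 374)*(-902 + 1117) = (-2657 + 3253) + (((1 - 5 + 3) + 16*(-36)) + 374)*(-902 + 1117) = 596 + ((-1 - 576) + 374)*215 = 596 + (-577 + 374)*215 = 596 - 203*215 = 596 - 43645 = -43049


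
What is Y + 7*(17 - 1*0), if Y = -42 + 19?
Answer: 96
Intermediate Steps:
Y = -23
Y + 7*(17 - 1*0) = -23 + 7*(17 - 1*0) = -23 + 7*(17 + 0) = -23 + 7*17 = -23 + 119 = 96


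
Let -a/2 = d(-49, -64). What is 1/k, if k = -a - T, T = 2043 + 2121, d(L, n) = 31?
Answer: -1/4102 ≈ -0.00024378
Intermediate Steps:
a = -62 (a = -2*31 = -62)
T = 4164
k = -4102 (k = -1*(-62) - 1*4164 = 62 - 4164 = -4102)
1/k = 1/(-4102) = -1/4102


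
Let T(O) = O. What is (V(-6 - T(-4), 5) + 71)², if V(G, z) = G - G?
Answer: 5041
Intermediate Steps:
V(G, z) = 0
(V(-6 - T(-4), 5) + 71)² = (0 + 71)² = 71² = 5041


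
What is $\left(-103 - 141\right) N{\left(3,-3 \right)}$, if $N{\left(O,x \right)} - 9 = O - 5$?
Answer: $-1708$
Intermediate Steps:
$N{\left(O,x \right)} = 4 + O$ ($N{\left(O,x \right)} = 9 + \left(O - 5\right) = 9 + \left(-5 + O\right) = 4 + O$)
$\left(-103 - 141\right) N{\left(3,-3 \right)} = \left(-103 - 141\right) \left(4 + 3\right) = \left(-244\right) 7 = -1708$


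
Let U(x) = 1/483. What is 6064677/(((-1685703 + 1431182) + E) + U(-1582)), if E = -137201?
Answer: -2929238991/189201725 ≈ -15.482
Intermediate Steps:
U(x) = 1/483
6064677/(((-1685703 + 1431182) + E) + U(-1582)) = 6064677/(((-1685703 + 1431182) - 137201) + 1/483) = 6064677/((-254521 - 137201) + 1/483) = 6064677/(-391722 + 1/483) = 6064677/(-189201725/483) = 6064677*(-483/189201725) = -2929238991/189201725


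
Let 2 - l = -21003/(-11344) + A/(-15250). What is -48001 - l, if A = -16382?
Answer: -4151910427421/86498000 ≈ -48000.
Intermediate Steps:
l = -80070579/86498000 (l = 2 - (-21003/(-11344) - 16382/(-15250)) = 2 - (-21003*(-1/11344) - 16382*(-1/15250)) = 2 - (21003/11344 + 8191/7625) = 2 - 1*253066579/86498000 = 2 - 253066579/86498000 = -80070579/86498000 ≈ -0.92569)
-48001 - l = -48001 - 1*(-80070579/86498000) = -48001 + 80070579/86498000 = -4151910427421/86498000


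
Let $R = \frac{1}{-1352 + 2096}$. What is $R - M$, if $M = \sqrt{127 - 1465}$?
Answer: $\frac{1}{744} - i \sqrt{1338} \approx 0.0013441 - 36.579 i$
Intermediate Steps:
$M = i \sqrt{1338}$ ($M = \sqrt{-1338} = i \sqrt{1338} \approx 36.579 i$)
$R = \frac{1}{744} \approx 0.0013441$
$R - M = \frac{1}{744} - i \sqrt{1338}$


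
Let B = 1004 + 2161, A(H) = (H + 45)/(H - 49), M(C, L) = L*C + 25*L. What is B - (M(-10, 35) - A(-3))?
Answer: 68619/26 ≈ 2639.2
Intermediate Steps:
M(C, L) = 25*L + C*L (M(C, L) = C*L + 25*L = 25*L + C*L)
A(H) = (45 + H)/(-49 + H)
B = 3165
B - (M(-10, 35) - A(-3)) = 3165 - (35*(25 - 10) - (45 - 3)/(-49 - 3)) = 3165 - (35*15 - 42/(-52)) = 3165 - (525 - (-1)*42/52) = 3165 - (525 - 1*(-21/26)) = 3165 - (525 + 21/26) = 3165 - 1*13671/26 = 3165 - 13671/26 = 68619/26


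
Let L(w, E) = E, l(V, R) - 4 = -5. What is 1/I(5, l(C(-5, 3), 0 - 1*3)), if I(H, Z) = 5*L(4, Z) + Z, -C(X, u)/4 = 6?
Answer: -⅙ ≈ -0.16667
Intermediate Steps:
C(X, u) = -24 (C(X, u) = -4*6 = -24)
l(V, R) = -1 (l(V, R) = 4 - 5 = -1)
I(H, Z) = 6*Z (I(H, Z) = 5*Z + Z = 6*Z)
1/I(5, l(C(-5, 3), 0 - 1*3)) = 1/(6*(-1)) = 1/(-6) = -⅙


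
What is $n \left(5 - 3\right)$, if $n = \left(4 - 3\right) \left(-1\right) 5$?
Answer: $-10$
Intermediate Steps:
$n = -5$ ($n = 1 \left(-1\right) 5 = \left(-1\right) 5 = -5$)
$n \left(5 - 3\right) = - 5 \left(5 - 3\right) = \left(-5\right) 2 = -10$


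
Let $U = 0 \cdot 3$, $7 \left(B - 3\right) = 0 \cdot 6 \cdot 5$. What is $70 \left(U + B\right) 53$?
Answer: $11130$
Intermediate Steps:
$B = 3$ ($B = 3 + \frac{0 \cdot 6 \cdot 5}{7} = 3 + \frac{0 \cdot 5}{7} = 3 + \frac{1}{7} \cdot 0 = 3 + 0 = 3$)
$U = 0$
$70 \left(U + B\right) 53 = 70 \left(0 + 3\right) 53 = 70 \cdot 3 \cdot 53 = 210 \cdot 53 = 11130$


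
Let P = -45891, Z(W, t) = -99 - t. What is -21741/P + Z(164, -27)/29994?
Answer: 36044189/76469703 ≈ 0.47135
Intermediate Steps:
-21741/P + Z(164, -27)/29994 = -21741/(-45891) + (-99 - 1*(-27))/29994 = -21741*(-1/45891) + (-99 + 27)*(1/29994) = 7247/15297 - 72*1/29994 = 7247/15297 - 12/4999 = 36044189/76469703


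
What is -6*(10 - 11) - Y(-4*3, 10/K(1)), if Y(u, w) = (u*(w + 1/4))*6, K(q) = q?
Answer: 744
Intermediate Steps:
Y(u, w) = 6*u*(¼ + w) (Y(u, w) = (u*(w + ¼))*6 = (u*(¼ + w))*6 = 6*u*(¼ + w))
-6*(10 - 11) - Y(-4*3, 10/K(1)) = -6*(10 - 11) - 3*(-4*3)*(1 + 4*(10/1))/2 = -6*(-1) - 3*(-12)*(1 + 4*(10*1))/2 = 6 - 3*(-12)*(1 + 4*10)/2 = 6 - 3*(-12)*(1 + 40)/2 = 6 - 3*(-12)*41/2 = 6 - 1*(-738) = 6 + 738 = 744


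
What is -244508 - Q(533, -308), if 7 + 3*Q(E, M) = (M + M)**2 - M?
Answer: -1113281/3 ≈ -3.7109e+5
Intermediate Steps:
Q(E, M) = -7/3 - M/3 + 4*M**2/3 (Q(E, M) = -7/3 + ((M + M)**2 - M)/3 = -7/3 + ((2*M)**2 - M)/3 = -7/3 + (4*M**2 - M)/3 = -7/3 + (-M + 4*M**2)/3 = -7/3 + (-M/3 + 4*M**2/3) = -7/3 - M/3 + 4*M**2/3)
-244508 - Q(533, -308) = -244508 - (-7/3 - 1/3*(-308) + (4/3)*(-308)**2) = -244508 - (-7/3 + 308/3 + (4/3)*94864) = -244508 - (-7/3 + 308/3 + 379456/3) = -244508 - 1*379757/3 = -244508 - 379757/3 = -1113281/3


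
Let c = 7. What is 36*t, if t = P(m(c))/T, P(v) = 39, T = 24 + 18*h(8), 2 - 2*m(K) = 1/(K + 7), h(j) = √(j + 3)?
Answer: -936/83 + 702*√11/83 ≈ 16.774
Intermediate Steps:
h(j) = √(3 + j)
m(K) = 1 - 1/(2*(7 + K)) (m(K) = 1 - 1/(2*(K + 7)) = 1 - 1/(2*(7 + K)))
T = 24 + 18*√11 (T = 24 + 18*√(3 + 8) = 24 + 18*√11 ≈ 83.699)
t = 39/(24 + 18*√11) ≈ 0.46595
36*t = 36*(-26/83 + 39*√11/166) = -936/83 + 702*√11/83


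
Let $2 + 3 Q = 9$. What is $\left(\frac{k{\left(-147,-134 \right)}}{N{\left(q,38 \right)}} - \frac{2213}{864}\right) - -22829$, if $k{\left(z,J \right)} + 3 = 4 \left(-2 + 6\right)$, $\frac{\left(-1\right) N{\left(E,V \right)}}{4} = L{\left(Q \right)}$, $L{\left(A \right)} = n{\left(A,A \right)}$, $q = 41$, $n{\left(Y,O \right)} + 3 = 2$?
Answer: $\frac{19724851}{864} \approx 22830.0$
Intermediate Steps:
$n{\left(Y,O \right)} = -1$ ($n{\left(Y,O \right)} = -3 + 2 = -1$)
$Q = \frac{7}{3}$ ($Q = - \frac{2}{3} + \frac{1}{3} \cdot 9 = - \frac{2}{3} + 3 = \frac{7}{3} \approx 2.3333$)
$L{\left(A \right)} = -1$
$N{\left(E,V \right)} = 4$ ($N{\left(E,V \right)} = \left(-4\right) \left(-1\right) = 4$)
$k{\left(z,J \right)} = 13$ ($k{\left(z,J \right)} = -3 + 4 \left(-2 + 6\right) = -3 + 4 \cdot 4 = -3 + 16 = 13$)
$\left(\frac{k{\left(-147,-134 \right)}}{N{\left(q,38 \right)}} - \frac{2213}{864}\right) - -22829 = \left(\frac{13}{4} - \frac{2213}{864}\right) - -22829 = \left(13 \cdot \frac{1}{4} - \frac{2213}{864}\right) + 22829 = \left(\frac{13}{4} - \frac{2213}{864}\right) + 22829 = \frac{595}{864} + 22829 = \frac{19724851}{864}$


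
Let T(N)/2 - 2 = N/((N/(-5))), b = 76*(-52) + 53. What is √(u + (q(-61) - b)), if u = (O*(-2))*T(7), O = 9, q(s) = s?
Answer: √3946 ≈ 62.817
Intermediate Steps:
b = -3899 (b = -3952 + 53 = -3899)
T(N) = -6 (T(N) = 4 + 2*(N/((N/(-5)))) = 4 + 2*(N/((N*(-⅕)))) = 4 + 2*(N/((-N/5))) = 4 + 2*(N*(-5/N)) = 4 + 2*(-5) = 4 - 10 = -6)
u = 108 (u = (9*(-2))*(-6) = -18*(-6) = 108)
√(u + (q(-61) - b)) = √(108 + (-61 - 1*(-3899))) = √(108 + (-61 + 3899)) = √(108 + 3838) = √3946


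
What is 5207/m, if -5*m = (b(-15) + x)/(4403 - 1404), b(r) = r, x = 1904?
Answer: -78078965/1889 ≈ -41334.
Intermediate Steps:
m = -1889/14995 (m = -(-15 + 1904)/(5*(4403 - 1404)) = -1889/(5*2999) = -⅕*1889/2999 = -1889/14995 ≈ -0.12598)
5207/m = 5207/(-1889/14995) = 5207*(-14995/1889) = -78078965/1889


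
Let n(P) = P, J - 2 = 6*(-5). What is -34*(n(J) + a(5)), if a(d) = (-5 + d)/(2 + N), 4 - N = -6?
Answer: 952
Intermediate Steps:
J = -28 (J = 2 + 6*(-5) = 2 - 30 = -28)
N = 10 (N = 4 - 1*(-6) = 4 + 6 = 10)
a(d) = -5/12 + d/12 (a(d) = (-5 + d)/(2 + 10) = (-5 + d)/12 = (-5 + d)*(1/12) = -5/12 + d/12)
-34*(n(J) + a(5)) = -34*(-28 + (-5/12 + (1/12)*5)) = -34*(-28 + (-5/12 + 5/12)) = -34*(-28 + 0) = -34*(-28) = 952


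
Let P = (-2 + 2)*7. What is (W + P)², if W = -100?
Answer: 10000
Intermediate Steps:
P = 0 (P = 0*7 = 0)
(W + P)² = (-100 + 0)² = (-100)² = 10000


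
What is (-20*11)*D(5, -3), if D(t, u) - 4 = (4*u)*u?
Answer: -8800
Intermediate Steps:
D(t, u) = 4 + 4*u² (D(t, u) = 4 + (4*u)*u = 4 + 4*u²)
(-20*11)*D(5, -3) = (-20*11)*(4 + 4*(-3)²) = -220*(4 + 4*9) = -220*(4 + 36) = -220*40 = -8800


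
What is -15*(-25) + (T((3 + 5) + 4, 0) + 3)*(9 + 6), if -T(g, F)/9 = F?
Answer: 420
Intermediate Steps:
T(g, F) = -9*F
-15*(-25) + (T((3 + 5) + 4, 0) + 3)*(9 + 6) = -15*(-25) + (-9*0 + 3)*(9 + 6) = 375 + (0 + 3)*15 = 375 + 3*15 = 375 + 45 = 420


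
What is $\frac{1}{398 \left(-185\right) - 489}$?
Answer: $- \frac{1}{74119} \approx -1.3492 \cdot 10^{-5}$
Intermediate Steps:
$\frac{1}{398 \left(-185\right) - 489} = \frac{1}{-73630 - 489} = \frac{1}{-74119} = - \frac{1}{74119}$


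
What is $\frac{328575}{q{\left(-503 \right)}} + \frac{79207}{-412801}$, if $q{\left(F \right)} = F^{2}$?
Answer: $\frac{115596004712}{104442368209} \approx 1.1068$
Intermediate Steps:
$\frac{328575}{q{\left(-503 \right)}} + \frac{79207}{-412801} = \frac{328575}{\left(-503\right)^{2}} + \frac{79207}{-412801} = \frac{328575}{253009} + 79207 \left(- \frac{1}{412801}\right) = 328575 \cdot \frac{1}{253009} - \frac{79207}{412801} = \frac{328575}{253009} - \frac{79207}{412801} = \frac{115596004712}{104442368209}$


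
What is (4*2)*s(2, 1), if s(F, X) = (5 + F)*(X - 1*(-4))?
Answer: 280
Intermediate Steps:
s(F, X) = (4 + X)*(5 + F) (s(F, X) = (5 + F)*(X + 4) = (5 + F)*(4 + X) = (4 + X)*(5 + F))
(4*2)*s(2, 1) = (4*2)*(20 + 4*2 + 5*1 + 2*1) = 8*(20 + 8 + 5 + 2) = 8*35 = 280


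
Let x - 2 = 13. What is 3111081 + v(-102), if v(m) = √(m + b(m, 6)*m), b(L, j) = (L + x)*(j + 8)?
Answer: 3111081 + √124134 ≈ 3.1114e+6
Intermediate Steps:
x = 15 (x = 2 + 13 = 15)
b(L, j) = (8 + j)*(15 + L) (b(L, j) = (L + 15)*(j + 8) = (15 + L)*(8 + j) = (8 + j)*(15 + L))
v(m) = √(m + m*(210 + 14*m)) (v(m) = √(m + (120 + 8*m + 15*6 + m*6)*m) = √(m + (120 + 8*m + 90 + 6*m)*m) = √(m + (210 + 14*m)*m) = √(m + m*(210 + 14*m)))
3111081 + v(-102) = 3111081 + √(-102*(211 + 14*(-102))) = 3111081 + √(-102*(211 - 1428)) = 3111081 + √(-102*(-1217)) = 3111081 + √124134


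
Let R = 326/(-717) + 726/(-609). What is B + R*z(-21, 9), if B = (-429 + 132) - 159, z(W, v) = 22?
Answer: -71644480/145551 ≈ -492.23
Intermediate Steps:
B = -456 (B = -297 - 159 = -456)
R = -239692/145551 (R = 326*(-1/717) + 726*(-1/609) = -326/717 - 242/203 = -239692/145551 ≈ -1.6468)
B + R*z(-21, 9) = -456 - 239692/145551*22 = -456 - 5273224/145551 = -71644480/145551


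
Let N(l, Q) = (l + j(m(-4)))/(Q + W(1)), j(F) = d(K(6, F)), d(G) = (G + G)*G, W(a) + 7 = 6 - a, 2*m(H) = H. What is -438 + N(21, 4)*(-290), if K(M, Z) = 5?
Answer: -10733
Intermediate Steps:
m(H) = H/2
W(a) = -1 - a (W(a) = -7 + (6 - a) = -1 - a)
d(G) = 2*G² (d(G) = (2*G)*G = 2*G²)
j(F) = 50 (j(F) = 2*5² = 2*25 = 50)
N(l, Q) = (50 + l)/(-2 + Q) (N(l, Q) = (l + 50)/(Q + (-1 - 1*1)) = (50 + l)/(Q + (-1 - 1)) = (50 + l)/(Q - 2) = (50 + l)/(-2 + Q))
-438 + N(21, 4)*(-290) = -438 + ((50 + 21)/(-2 + 4))*(-290) = -438 + (71/2)*(-290) = -438 - 10295 = -10733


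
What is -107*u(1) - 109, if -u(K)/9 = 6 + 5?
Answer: 10484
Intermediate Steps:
u(K) = -99 (u(K) = -9*(6 + 5) = -9*11 = -99)
-107*u(1) - 109 = -107*(-99) - 109 = 10593 - 109 = 10484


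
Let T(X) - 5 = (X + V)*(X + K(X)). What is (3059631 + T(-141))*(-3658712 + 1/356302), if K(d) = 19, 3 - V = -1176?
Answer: -1911738790033229500/178151 ≈ -1.0731e+13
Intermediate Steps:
V = 1179 (V = 3 - 1*(-1176) = 3 + 1176 = 1179)
T(X) = 5 + (19 + X)*(1179 + X) (T(X) = 5 + (X + 1179)*(X + 19) = 5 + (1179 + X)*(19 + X) = 5 + (19 + X)*(1179 + X))
(3059631 + T(-141))*(-3658712 + 1/356302) = (3059631 + (22406 + (-141)² + 1198*(-141)))*(-3658712 + 1/356302) = (3059631 + (22406 + 19881 - 168918))*(-3658712 + 1/356302) = (3059631 - 126631)*(-1303606403023/356302) = 2933000*(-1303606403023/356302) = -1911738790033229500/178151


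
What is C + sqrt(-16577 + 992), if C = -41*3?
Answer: -123 + I*sqrt(15585) ≈ -123.0 + 124.84*I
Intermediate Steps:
C = -123
C + sqrt(-16577 + 992) = -123 + sqrt(-16577 + 992) = -123 + sqrt(-15585) = -123 + I*sqrt(15585)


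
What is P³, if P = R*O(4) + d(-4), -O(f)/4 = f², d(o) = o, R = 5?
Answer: -34012224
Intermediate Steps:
O(f) = -4*f²
P = -324 (P = 5*(-4*4²) - 4 = 5*(-4*16) - 4 = 5*(-64) - 4 = -320 - 4 = -324)
P³ = (-324)³ = -34012224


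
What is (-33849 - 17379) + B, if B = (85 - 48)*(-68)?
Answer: -53744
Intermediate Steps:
B = -2516 (B = 37*(-68) = -2516)
(-33849 - 17379) + B = (-33849 - 17379) - 2516 = -51228 - 2516 = -53744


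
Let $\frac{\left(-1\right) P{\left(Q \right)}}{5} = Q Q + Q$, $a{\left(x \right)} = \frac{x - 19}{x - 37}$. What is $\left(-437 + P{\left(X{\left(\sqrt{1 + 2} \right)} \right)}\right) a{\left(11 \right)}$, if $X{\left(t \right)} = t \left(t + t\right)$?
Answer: $- \frac{2588}{13} \approx -199.08$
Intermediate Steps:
$X{\left(t \right)} = 2 t^{2}$ ($X{\left(t \right)} = t 2 t = 2 t^{2}$)
$a{\left(x \right)} = \frac{-19 + x}{-37 + x}$
$P{\left(Q \right)} = - 5 Q - 5 Q^{2}$ ($P{\left(Q \right)} = - 5 \left(Q Q + Q\right) = - 5 \left(Q^{2} + Q\right) = - 5 \left(Q + Q^{2}\right) = - 5 Q - 5 Q^{2}$)
$\left(-437 + P{\left(X{\left(\sqrt{1 + 2} \right)} \right)}\right) a{\left(11 \right)} = \left(-437 - 5 \cdot 2 \left(\sqrt{1 + 2}\right)^{2} \left(1 + 2 \left(\sqrt{1 + 2}\right)^{2}\right)\right) \frac{-19 + 11}{-37 + 11} = \left(-437 - 5 \cdot 2 \left(\sqrt{3}\right)^{2} \left(1 + 2 \left(\sqrt{3}\right)^{2}\right)\right) \frac{1}{-26} \left(-8\right) = \left(-437 - 5 \cdot 2 \cdot 3 \left(1 + 2 \cdot 3\right)\right) \left(\left(- \frac{1}{26}\right) \left(-8\right)\right) = \left(-437 - 30 \left(1 + 6\right)\right) \frac{4}{13} = \left(-437 - 30 \cdot 7\right) \frac{4}{13} = \left(-437 - 210\right) \frac{4}{13} = \left(-647\right) \frac{4}{13} = - \frac{2588}{13}$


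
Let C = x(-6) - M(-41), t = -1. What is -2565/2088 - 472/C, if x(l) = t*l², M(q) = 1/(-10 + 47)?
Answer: 3671743/309256 ≈ 11.873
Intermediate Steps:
M(q) = 1/37
x(l) = -l²
C = -1333/37 (C = -1*(-6)² - 1*1/37 = -1*36 - 1/37 = -36 - 1/37 = -1333/37 ≈ -36.027)
-2565/2088 - 472/C = -2565/2088 - 472/(-1333/37) = -2565*1/2088 - 472*(-37/1333) = -285/232 + 17464/1333 = 3671743/309256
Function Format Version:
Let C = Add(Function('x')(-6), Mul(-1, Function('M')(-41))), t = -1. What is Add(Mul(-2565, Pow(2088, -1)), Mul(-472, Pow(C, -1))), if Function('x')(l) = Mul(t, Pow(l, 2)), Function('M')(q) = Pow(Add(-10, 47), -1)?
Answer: Rational(3671743, 309256) ≈ 11.873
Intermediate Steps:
Function('M')(q) = Rational(1, 37) (Function('M')(q) = Pow(37, -1) = Rational(1, 37))
Function('x')(l) = Mul(-1, Pow(l, 2))
C = Rational(-1333, 37) (C = Add(Mul(-1, Pow(-6, 2)), Mul(-1, Rational(1, 37))) = Add(Mul(-1, 36), Rational(-1, 37)) = Add(-36, Rational(-1, 37)) = Rational(-1333, 37) ≈ -36.027)
Add(Mul(-2565, Pow(2088, -1)), Mul(-472, Pow(C, -1))) = Add(Mul(-2565, Pow(2088, -1)), Mul(-472, Pow(Rational(-1333, 37), -1))) = Add(Mul(-2565, Rational(1, 2088)), Mul(-472, Rational(-37, 1333))) = Add(Rational(-285, 232), Rational(17464, 1333)) = Rational(3671743, 309256)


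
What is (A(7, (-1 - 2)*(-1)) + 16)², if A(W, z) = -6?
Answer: 100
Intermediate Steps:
(A(7, (-1 - 2)*(-1)) + 16)² = (-6 + 16)² = 10² = 100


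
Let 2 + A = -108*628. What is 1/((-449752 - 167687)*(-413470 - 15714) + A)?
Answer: 1/264994871950 ≈ 3.7737e-12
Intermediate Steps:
A = -67826 (A = -2 - 108*628 = -2 - 67824 = -67826)
1/((-449752 - 167687)*(-413470 - 15714) + A) = 1/((-449752 - 167687)*(-413470 - 15714) - 67826) = 1/(-617439*(-429184) - 67826) = 1/(264994939776 - 67826) = 1/264994871950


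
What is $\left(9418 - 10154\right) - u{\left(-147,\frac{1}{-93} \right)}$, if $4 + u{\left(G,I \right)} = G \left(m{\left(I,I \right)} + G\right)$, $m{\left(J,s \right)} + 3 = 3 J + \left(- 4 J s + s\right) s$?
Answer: $- \frac{6109553708}{268119} \approx -22787.0$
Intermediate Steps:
$m{\left(J,s \right)} = -3 + 3 J + s \left(s - 4 J s\right)$ ($m{\left(J,s \right)} = -3 + \left(3 J + \left(- 4 J s + s\right) s\right) = -3 + \left(3 J + \left(s - 4 J s\right) s\right) = -3 + \left(3 J + s \left(s - 4 J s\right)\right) = -3 + 3 J + s \left(s - 4 J s\right)$)
$u{\left(G,I \right)} = -4 + G \left(-3 + G + I^{2} - 4 I^{3} + 3 I\right)$ ($u{\left(G,I \right)} = -4 + G \left(\left(-3 + I^{2} + 3 I - 4 I I^{2}\right) + G\right) = -4 + G \left(\left(-3 + I^{2} + 3 I - 4 I^{3}\right) + G\right) = -4 + G \left(\left(-3 + I^{2} - 4 I^{3} + 3 I\right) + G\right) = -4 + G \left(-3 + G + I^{2} - 4 I^{3} + 3 I\right)$)
$\left(9418 - 10154\right) - u{\left(-147,\frac{1}{-93} \right)} = \left(9418 - 10154\right) - \left(-4 + \left(-147\right)^{2} - 147 \left(-3 + \left(\frac{1}{-93}\right)^{2} - 4 \left(\frac{1}{-93}\right)^{3} + \frac{3}{-93}\right)\right) = \left(9418 - 10154\right) - \left(-4 + 21609 - 147 \left(-3 + \left(- \frac{1}{93}\right)^{2} - 4 \left(- \frac{1}{93}\right)^{3} + 3 \left(- \frac{1}{93}\right)\right)\right) = -736 - \left(-4 + 21609 - 147 \left(-3 + \frac{1}{8649} - - \frac{4}{804357} - \frac{1}{31}\right)\right) = -736 - \left(-4 + 21609 - 147 \left(-3 + \frac{1}{8649} + \frac{4}{804357} - \frac{1}{31}\right)\right) = -736 - \left(-4 + 21609 - - \frac{119507129}{268119}\right) = -736 - \left(-4 + 21609 + \frac{119507129}{268119}\right) = -736 - \frac{5912218124}{268119} = - \frac{6109553708}{268119}$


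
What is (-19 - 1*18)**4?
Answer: 1874161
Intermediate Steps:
(-19 - 1*18)**4 = (-19 - 18)**4 = (-37)**4 = 1874161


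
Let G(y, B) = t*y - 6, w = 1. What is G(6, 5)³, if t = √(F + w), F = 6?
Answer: -4752 + 2160*√7 ≈ 962.82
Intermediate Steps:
t = √7 (t = √(6 + 1) = √7 ≈ 2.6458)
G(y, B) = -6 + y*√7 (G(y, B) = √7*y - 6 = y*√7 - 6 = -6 + y*√7)
G(6, 5)³ = (-6 + 6*√7)³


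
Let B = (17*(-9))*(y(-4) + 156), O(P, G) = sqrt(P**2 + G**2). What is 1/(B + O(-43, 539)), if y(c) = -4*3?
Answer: -11016/242558327 - 13*sqrt(1730)/485116654 ≈ -4.6531e-5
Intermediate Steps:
O(P, G) = sqrt(G**2 + P**2)
y(c) = -12
B = -22032 (B = (17*(-9))*(-12 + 156) = -153*144 = -22032)
1/(B + O(-43, 539)) = 1/(-22032 + sqrt(539**2 + (-43)**2)) = 1/(-22032 + sqrt(290521 + 1849)) = 1/(-22032 + sqrt(292370)) = 1/(-22032 + 13*sqrt(1730))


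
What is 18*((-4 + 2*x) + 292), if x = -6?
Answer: 4968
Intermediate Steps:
18*((-4 + 2*x) + 292) = 18*((-4 + 2*(-6)) + 292) = 18*((-4 - 12) + 292) = 18*(-16 + 292) = 18*276 = 4968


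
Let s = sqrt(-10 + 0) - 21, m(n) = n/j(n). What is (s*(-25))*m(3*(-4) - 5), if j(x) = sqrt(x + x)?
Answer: 25*sqrt(85) + 525*I*sqrt(34)/2 ≈ 230.49 + 1530.6*I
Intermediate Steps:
j(x) = sqrt(2)*sqrt(x) (j(x) = sqrt(2*x) = sqrt(2)*sqrt(x))
m(n) = sqrt(2)*sqrt(n)/2 (m(n) = n/((sqrt(2)*sqrt(n))) = n*(sqrt(2)/(2*sqrt(n))) = sqrt(2)*sqrt(n)/2)
s = -21 + I*sqrt(10) (s = sqrt(-10) - 21 = I*sqrt(10) - 21 = -21 + I*sqrt(10) ≈ -21.0 + 3.1623*I)
(s*(-25))*m(3*(-4) - 5) = ((-21 + I*sqrt(10))*(-25))*(sqrt(2)*sqrt(3*(-4) - 5)/2) = (525 - 25*I*sqrt(10))*(sqrt(2)*sqrt(-12 - 5)/2) = (525 - 25*I*sqrt(10))*(sqrt(2)*sqrt(-17)/2) = (525 - 25*I*sqrt(10))*(sqrt(2)*(I*sqrt(17))/2) = (525 - 25*I*sqrt(10))*(I*sqrt(34)/2) = I*sqrt(34)*(525 - 25*I*sqrt(10))/2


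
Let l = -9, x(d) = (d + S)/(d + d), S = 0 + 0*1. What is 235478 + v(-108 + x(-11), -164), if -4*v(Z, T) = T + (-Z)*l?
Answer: 1886087/8 ≈ 2.3576e+5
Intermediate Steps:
S = 0 (S = 0 + 0 = 0)
x(d) = ½ (x(d) = (d + 0)/(d + d) = d/((2*d)) = d*(1/(2*d)) = ½)
v(Z, T) = -9*Z/4 - T/4 (v(Z, T) = -(T - Z*(-9))/4 = -(T + 9*Z)/4 = -9*Z/4 - T/4)
235478 + v(-108 + x(-11), -164) = 235478 + (-9*(-108 + ½)/4 - ¼*(-164)) = 235478 + (-9/4*(-215/2) + 41) = 235478 + (1935/8 + 41) = 235478 + 2263/8 = 1886087/8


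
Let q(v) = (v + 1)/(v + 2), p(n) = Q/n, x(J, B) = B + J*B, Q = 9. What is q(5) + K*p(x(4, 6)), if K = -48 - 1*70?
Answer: -1209/35 ≈ -34.543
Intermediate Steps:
x(J, B) = B + B*J
p(n) = 9/n
q(v) = (1 + v)/(2 + v)
K = -118 (K = -48 - 70 = -118)
q(5) + K*p(x(4, 6)) = (1 + 5)/(2 + 5) - 1062/(6*(1 + 4)) = 6/7 - 1062/(6*5) = (1/7)*6 - 1062/30 = 6/7 - 1062/30 = 6/7 - 118*3/10 = 6/7 - 177/5 = -1209/35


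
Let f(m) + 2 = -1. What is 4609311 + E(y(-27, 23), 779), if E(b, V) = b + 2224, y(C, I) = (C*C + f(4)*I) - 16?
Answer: 4612179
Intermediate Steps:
f(m) = -3 (f(m) = -2 - 1 = -3)
y(C, I) = -16 + C² - 3*I (y(C, I) = (C*C - 3*I) - 16 = (C² - 3*I) - 16 = -16 + C² - 3*I)
E(b, V) = 2224 + b
4609311 + E(y(-27, 23), 779) = 4609311 + (2224 + (-16 + (-27)² - 3*23)) = 4609311 + (2224 + (-16 + 729 - 69)) = 4609311 + (2224 + 644) = 4609311 + 2868 = 4612179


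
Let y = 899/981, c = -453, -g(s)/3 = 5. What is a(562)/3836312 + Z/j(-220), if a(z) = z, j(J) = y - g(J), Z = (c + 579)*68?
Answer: 8061252271991/14975043892 ≈ 538.31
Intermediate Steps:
g(s) = -15 (g(s) = -3*5 = -15)
y = 899/981 (y = 899*(1/981) = 899/981 ≈ 0.91641)
Z = 8568 (Z = (-453 + 579)*68 = 126*68 = 8568)
j(J) = 15614/981 (j(J) = 899/981 - 1*(-15) = 899/981 + 15 = 15614/981)
a(562)/3836312 + Z/j(-220) = 562/3836312 + 8568/(15614/981) = 562*(1/3836312) + 8568*(981/15614) = 281/1918156 + 4202604/7807 = 8061252271991/14975043892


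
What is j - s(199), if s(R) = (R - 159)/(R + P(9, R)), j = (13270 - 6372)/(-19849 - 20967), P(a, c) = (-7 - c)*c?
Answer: -27977127/166508872 ≈ -0.16802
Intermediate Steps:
P(a, c) = c*(-7 - c)
j = -3449/20408 (j = 6898/(-40816) = 6898*(-1/40816) = -3449/20408 ≈ -0.16900)
s(R) = (-159 + R)/(R - R*(7 + R)) (s(R) = (R - 159)/(R - R*(7 + R)) = (-159 + R)/(R - R*(7 + R)))
j - s(199) = -3449/20408 - (159 - 1*199)/(199*(6 + 199)) = -3449/20408 - (159 - 199)/(199*205) = -3449/20408 - (-40)/(199*205) = -3449/20408 - 1*(-8/8159) = -3449/20408 + 8/8159 = -27977127/166508872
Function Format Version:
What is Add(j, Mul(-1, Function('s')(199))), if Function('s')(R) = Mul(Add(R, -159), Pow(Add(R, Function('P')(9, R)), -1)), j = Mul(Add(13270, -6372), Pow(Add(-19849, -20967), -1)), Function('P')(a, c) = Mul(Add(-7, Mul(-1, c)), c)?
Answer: Rational(-27977127, 166508872) ≈ -0.16802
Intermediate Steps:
Function('P')(a, c) = Mul(c, Add(-7, Mul(-1, c)))
j = Rational(-3449, 20408) (j = Mul(6898, Pow(-40816, -1)) = Mul(6898, Rational(-1, 40816)) = Rational(-3449, 20408) ≈ -0.16900)
Function('s')(R) = Mul(Pow(Add(R, Mul(-1, R, Add(7, R))), -1), Add(-159, R)) (Function('s')(R) = Mul(Add(R, -159), Pow(Add(R, Mul(-1, R, Add(7, R))), -1)) = Mul(Add(-159, R), Pow(Add(R, Mul(-1, R, Add(7, R))), -1)) = Mul(Pow(Add(R, Mul(-1, R, Add(7, R))), -1), Add(-159, R)))
Add(j, Mul(-1, Function('s')(199))) = Add(Rational(-3449, 20408), Mul(-1, Mul(Pow(199, -1), Pow(Add(6, 199), -1), Add(159, Mul(-1, 199))))) = Add(Rational(-3449, 20408), Mul(-1, Mul(Rational(1, 199), Pow(205, -1), Add(159, -199)))) = Add(Rational(-3449, 20408), Mul(-1, Mul(Rational(1, 199), Rational(1, 205), -40))) = Add(Rational(-3449, 20408), Mul(-1, Rational(-8, 8159))) = Add(Rational(-3449, 20408), Rational(8, 8159)) = Rational(-27977127, 166508872)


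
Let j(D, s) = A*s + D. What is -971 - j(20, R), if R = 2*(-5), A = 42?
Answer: -571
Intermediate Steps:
R = -10
j(D, s) = D + 42*s (j(D, s) = 42*s + D = D + 42*s)
-971 - j(20, R) = -971 - (20 + 42*(-10)) = -971 - (20 - 420) = -971 - 1*(-400) = -971 + 400 = -571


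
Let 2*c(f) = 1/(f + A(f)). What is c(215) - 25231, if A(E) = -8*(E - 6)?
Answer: -73523135/2914 ≈ -25231.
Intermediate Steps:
A(E) = 48 - 8*E (A(E) = -8*(-6 + E) = 48 - 8*E)
c(f) = 1/(2*(48 - 7*f)) (c(f) = 1/(2*(f + (48 - 8*f))) = 1/(2*(48 - 7*f)))
c(215) - 25231 = -1/(-96 + 14*215) - 25231 = -1/(-96 + 3010) - 25231 = -1/2914 - 25231 = -73523135/2914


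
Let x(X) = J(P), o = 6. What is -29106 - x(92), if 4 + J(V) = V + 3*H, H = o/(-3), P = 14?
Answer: -29110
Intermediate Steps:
H = -2 (H = 6/(-3) = 6*(-⅓) = -2)
J(V) = -10 + V (J(V) = -4 + (V + 3*(-2)) = -4 + (V - 6) = -4 + (-6 + V) = -10 + V)
x(X) = 4 (x(X) = -10 + 14 = 4)
-29106 - x(92) = -29106 - 1*4 = -29106 - 4 = -29110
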